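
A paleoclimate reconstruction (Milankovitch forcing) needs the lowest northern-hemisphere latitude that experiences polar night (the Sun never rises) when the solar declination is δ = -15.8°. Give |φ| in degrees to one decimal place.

Polar night requires cos H₀ = −tan φ tan δ ≥ 1, i.e. tan φ tan δ ≤ −1.
The boundary is |tan φ| · |tan δ| = 1, so |φ| = 90° − |δ| = 90° − 15.8° = 74.2° in the northern hemisphere.

|φ| = 74.2°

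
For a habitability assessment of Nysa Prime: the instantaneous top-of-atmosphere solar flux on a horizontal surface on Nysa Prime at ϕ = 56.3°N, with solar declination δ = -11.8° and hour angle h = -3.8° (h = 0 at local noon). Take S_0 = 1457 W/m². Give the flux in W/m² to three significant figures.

542 W/m²

cos θ_z = sin ϕ sin δ + cos ϕ cos δ cos h = -0.170131 + 0.541925 = 0.371794.
Flux = S_0 · cos θ_z = 1457 × 0.371794 = 541.7 W/m².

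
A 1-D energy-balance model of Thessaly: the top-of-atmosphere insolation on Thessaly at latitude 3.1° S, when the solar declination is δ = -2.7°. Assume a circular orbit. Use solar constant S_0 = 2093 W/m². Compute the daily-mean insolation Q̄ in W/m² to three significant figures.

cos h₀ = −tan(-3.1°) tan(-2.700°) = -0.0026, h₀ = 1.5734 rad.
Bracket: h₀ sin ϕ sin δ + cos ϕ cos δ sin h₀ = 1.5734×-0.05408×-0.04711 + 0.99854×0.99889×1.00000 = 0.004009 + 0.997432 = 1.001441.
Q̄ = (S_0/π) × [bracket] = (2093/π) × 1.001441 = 667.2 W/m².

Q̄ ≈ 667 W/m²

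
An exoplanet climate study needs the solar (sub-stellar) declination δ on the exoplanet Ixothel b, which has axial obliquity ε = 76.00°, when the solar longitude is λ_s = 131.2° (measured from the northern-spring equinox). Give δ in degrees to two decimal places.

sin δ = sin ε · sin λ_s = sin 76.00° × sin 131.2° = 0.730065.
δ = arcsin(0.730065) = +46.89°.

δ = +46.89°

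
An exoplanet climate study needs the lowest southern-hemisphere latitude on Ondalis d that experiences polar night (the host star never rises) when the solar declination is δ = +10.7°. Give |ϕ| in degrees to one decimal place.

Polar night requires cos h₀ = −tan ϕ tan δ ≥ 1, i.e. tan ϕ tan δ ≤ −1.
The boundary is |tan ϕ| · |tan δ| = 1, so |ϕ| = 90° − |δ| = 90° − 10.7° = 79.3° in the southern hemisphere.

|ϕ| = 79.3°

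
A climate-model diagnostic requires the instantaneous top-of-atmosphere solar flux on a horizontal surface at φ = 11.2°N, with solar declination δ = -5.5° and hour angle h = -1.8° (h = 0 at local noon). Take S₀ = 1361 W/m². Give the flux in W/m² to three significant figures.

1.30e+03 W/m²

cos θ_z = sin φ sin δ + cos φ cos δ cos h = -0.018617 + 0.975957 = 0.957340.
Flux = S₀ · cos θ_z = 1361 × 0.957340 = 1303 W/m².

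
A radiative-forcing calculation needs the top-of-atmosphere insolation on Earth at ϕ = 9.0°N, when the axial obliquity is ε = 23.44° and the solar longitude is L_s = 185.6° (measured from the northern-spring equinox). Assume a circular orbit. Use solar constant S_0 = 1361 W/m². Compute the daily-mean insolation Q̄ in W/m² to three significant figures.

Q̄ ≈ 423 W/m²

Solar declination: sin δ = sin ε · sin L_s = sin 23.44° × sin 185.6° = -0.03882, so δ = -2.225°.
cos h₀ = −tan(+9.0°) tan(-2.225°) = 0.0062, h₀ = 1.5646 rad.
Bracket: h₀ sin ϕ sin δ + cos ϕ cos δ sin h₀ = 1.5646×0.15643×-0.03882 + 0.98769×0.99925×0.99998 = -0.009501 + 0.986929 = 0.977428.
Q̄ = (S_0/π) × [bracket] = (1361/π) × 0.977428 = 423.4 W/m².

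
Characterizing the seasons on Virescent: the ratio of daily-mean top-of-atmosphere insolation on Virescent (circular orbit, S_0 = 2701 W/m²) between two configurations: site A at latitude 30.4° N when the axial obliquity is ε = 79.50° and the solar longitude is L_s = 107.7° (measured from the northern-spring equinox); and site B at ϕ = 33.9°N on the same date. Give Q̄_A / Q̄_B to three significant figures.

Q̄_A / Q̄_B ≈ 0.907

— Configuration A (ϕ=+30.4°):
Solar declination: sin δ = sin ε · sin L_s = sin 79.50° × sin 107.7° = 0.93671, so δ = +69.506°.
cos h₀ = −tan(+30.4°) tan(+69.506°) = -1.5697 ≤ −1 ⇒ polar day, h₀ = π.
Bracket: h₀ sin ϕ sin δ + cos ϕ cos δ sin h₀ = 3.1416×0.50603×0.93671 + 0.86251×0.35011×0.00000 = 1.489129 + 0.000000 = 1.489129.
Q̄ = (S_0/π) × [bracket] = (2701/π) × 1.489129 = 1280.3 W/m².
— Configuration B (ϕ=+33.9°):
cos h₀ = −tan(+33.9°) tan(+69.506°) = -1.7978 ≤ −1 ⇒ polar day, h₀ = π.
Bracket: h₀ sin ϕ sin δ + cos ϕ cos δ sin h₀ = 3.1416×0.55775×0.93671 + 0.83001×0.35011×0.00000 = 1.641329 + 0.000000 = 1.641329.
Q̄ = (S_0/π) × [bracket] = (2701/π) × 1.641329 = 1411.1 W/m².
Ratio Q̄_A / Q̄_B = 1280.3 / 1411.1 = 0.9073.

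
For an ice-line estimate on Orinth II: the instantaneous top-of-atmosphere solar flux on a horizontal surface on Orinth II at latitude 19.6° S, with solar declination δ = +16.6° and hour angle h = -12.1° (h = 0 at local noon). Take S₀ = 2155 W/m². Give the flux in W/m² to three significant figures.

1.70e+03 W/m²

cos θ_z = sin φ sin δ + cos φ cos δ cos h = -0.095835 + 0.882738 = 0.786903.
Flux = S₀ · cos θ_z = 2155 × 0.786903 = 1696 W/m².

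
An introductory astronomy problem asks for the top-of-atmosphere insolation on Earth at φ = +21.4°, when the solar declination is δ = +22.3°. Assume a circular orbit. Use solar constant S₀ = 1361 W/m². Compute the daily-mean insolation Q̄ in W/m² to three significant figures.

cos H₀ = −tan(+21.4°) tan(+22.300°) = -0.1607, H₀ = 1.7322 rad.
Bracket: H₀ sin φ sin δ + cos φ cos δ sin H₀ = 1.7322×0.36488×0.37946 + 0.93106×0.92521×0.98700 = 0.239836 + 0.850227 = 1.090063.
Q̄ = (S₀/π) × [bracket] = (1361/π) × 1.090063 = 472.2 W/m².

Q̄ ≈ 472 W/m²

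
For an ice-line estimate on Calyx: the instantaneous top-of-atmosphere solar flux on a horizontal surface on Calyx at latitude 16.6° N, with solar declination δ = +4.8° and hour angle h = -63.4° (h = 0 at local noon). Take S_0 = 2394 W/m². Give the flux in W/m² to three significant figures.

cos θ_z = sin ϕ sin δ + cos ϕ cos δ cos h = 0.023906 + 0.427593 = 0.451499.
Flux = S_0 · cos θ_z = 2394 × 0.451499 = 1081 W/m².

1.08e+03 W/m²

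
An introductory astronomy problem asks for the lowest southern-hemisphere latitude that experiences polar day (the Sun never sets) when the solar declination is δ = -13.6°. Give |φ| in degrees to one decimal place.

Polar day requires cos H₀ = −tan φ tan δ ≤ −1, i.e. tan φ tan δ ≥ 1.
The boundary is |tan φ| · |tan δ| = 1, so |φ| = 90° − |δ| = 90° − 13.6° = 76.4° in the southern hemisphere.

|φ| = 76.4°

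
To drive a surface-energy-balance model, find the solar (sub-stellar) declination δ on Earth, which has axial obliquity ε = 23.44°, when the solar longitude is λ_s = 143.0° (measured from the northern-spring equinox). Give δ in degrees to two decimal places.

δ = +13.85°

sin δ = sin ε · sin λ_s = sin 23.44° × sin 143.0° = 0.239395.
δ = arcsin(0.239395) = +13.85°.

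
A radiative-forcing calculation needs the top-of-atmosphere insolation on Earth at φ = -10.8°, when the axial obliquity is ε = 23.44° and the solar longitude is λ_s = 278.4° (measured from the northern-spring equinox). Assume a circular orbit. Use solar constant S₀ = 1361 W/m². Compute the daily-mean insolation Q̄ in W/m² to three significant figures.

Q̄ ≈ 443 W/m²

Solar declination: sin δ = sin ε · sin λ_s = sin 23.44° × sin 278.4° = -0.39352, so δ = -23.174°.
cos H₀ = −tan(-10.8°) tan(-23.174°) = -0.0817, H₀ = 1.6525 rad.
Bracket: H₀ sin φ sin δ + cos φ cos δ sin H₀ = 1.6525×-0.18738×-0.39352 + 0.98229×0.91932×0.99666 = 0.121852 + 0.900023 = 1.021875.
Q̄ = (S₀/π) × [bracket] = (1361/π) × 1.021875 = 442.7 W/m².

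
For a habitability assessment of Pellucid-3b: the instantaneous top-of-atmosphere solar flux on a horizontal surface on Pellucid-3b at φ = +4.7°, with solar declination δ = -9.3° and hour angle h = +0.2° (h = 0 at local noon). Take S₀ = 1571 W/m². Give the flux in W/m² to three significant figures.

cos θ_z = sin φ sin δ + cos φ cos δ cos h = -0.013242 + 0.983531 = 0.970289.
Flux = S₀ · cos θ_z = 1571 × 0.970289 = 1524 W/m².

1.52e+03 W/m²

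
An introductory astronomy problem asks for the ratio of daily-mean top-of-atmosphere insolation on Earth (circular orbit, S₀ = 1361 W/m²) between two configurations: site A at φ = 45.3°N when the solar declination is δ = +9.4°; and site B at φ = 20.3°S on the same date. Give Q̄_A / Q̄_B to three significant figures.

— Configuration A (φ=+45.3°):
cos H₀ = −tan(+45.3°) tan(+9.400°) = -0.1673, H₀ = 1.7389 rad.
Bracket: H₀ sin φ sin δ + cos φ cos δ sin H₀ = 1.7389×0.71080×0.16333 + 0.70339×0.98657×0.98591 = 0.201878 + 0.684166 = 0.886044.
Q̄ = (S₀/π) × [bracket] = (1361/π) × 0.886044 = 383.85 W/m².
— Configuration B (φ=-20.3°):
cos H₀ = −tan(-20.3°) tan(+9.400°) = 0.0612, H₀ = 1.5095 rad.
Bracket: H₀ sin φ sin δ + cos φ cos δ sin H₀ = 1.5095×-0.34694×0.16333 + 0.93789×0.98657×0.99812 = -0.085537 + 0.923555 = 0.838018.
Q̄ = (S₀/π) × [bracket] = (1361/π) × 0.838018 = 363.05 W/m².
Ratio Q̄_A / Q̄_B = 383.85 / 363.05 = 1.057.

Q̄_A / Q̄_B ≈ 1.06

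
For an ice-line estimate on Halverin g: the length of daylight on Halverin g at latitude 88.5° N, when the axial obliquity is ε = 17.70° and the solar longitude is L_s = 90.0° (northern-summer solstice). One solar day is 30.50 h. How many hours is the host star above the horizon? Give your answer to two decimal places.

Solar declination: sin δ = sin ε · sin L_s = sin 17.70° × sin 90.0° = 0.30403, so δ = +17.700°.
Sunrise equation: cos h₀ = −tan ϕ · tan δ = -12.1875 ≤ −1, so the host star never sets (polar day) and h₀ = π.
Daylight = 2h₀/(2π) × 30.50 h = (3.1416/π) × 30.50 = 30.50 h.

30.50 h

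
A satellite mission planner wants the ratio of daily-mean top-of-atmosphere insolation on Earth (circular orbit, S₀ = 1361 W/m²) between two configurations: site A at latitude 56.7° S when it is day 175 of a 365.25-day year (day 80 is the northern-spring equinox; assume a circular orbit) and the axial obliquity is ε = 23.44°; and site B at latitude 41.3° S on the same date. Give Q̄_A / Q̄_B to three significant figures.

Q̄_A / Q̄_B ≈ 0.294

— Configuration A (φ=-56.7°):
Solar longitude: λ_s = 360° × (175 − 80)/365.25 = 93.634°.
sin δ = sin 23.44° × sin 93.634° = 0.39699, so δ = +23.390°.
cos H₀ = −tan(-56.7°) tan(+23.390°) = 0.6585, H₀ = 0.8520 rad.
Bracket: H₀ sin φ sin δ + cos φ cos δ sin H₀ = 0.8520×-0.83581×0.39699 + 0.54902×0.91782×0.75261 = -0.282701 + 0.379241 = 0.096540.
Q̄ = (S₀/π) × [bracket] = (1361/π) × 0.096540 = 41.823 W/m².
— Configuration B (φ=-41.3°):
cos H₀ = −tan(-41.3°) tan(+23.390°) = 0.3800, H₀ = 1.1810 rad.
Bracket: H₀ sin φ sin δ + cos φ cos δ sin H₀ = 1.1810×-0.66000×0.39699 + 0.75126×0.91782×0.92499 = -0.309438 + 0.637800 = 0.328362.
Q̄ = (S₀/π) × [bracket] = (1361/π) × 0.328362 = 142.25 W/m².
Ratio Q̄_A / Q̄_B = 41.823 / 142.25 = 0.2940.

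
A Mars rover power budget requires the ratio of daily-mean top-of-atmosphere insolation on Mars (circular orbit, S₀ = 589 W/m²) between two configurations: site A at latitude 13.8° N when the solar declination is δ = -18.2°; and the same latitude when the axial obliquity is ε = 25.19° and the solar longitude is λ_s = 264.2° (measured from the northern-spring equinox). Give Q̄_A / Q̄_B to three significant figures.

Q̄_A / Q̄_B ≈ 1.11

— Configuration A (φ=+13.8°):
cos H₀ = −tan(+13.8°) tan(-18.200°) = 0.0808, H₀ = 1.4900 rad.
Bracket: H₀ sin φ sin δ + cos φ cos δ sin H₀ = 1.4900×0.23853×-0.31233 + 0.97113×0.94997×0.99673 = -0.111005 + 0.919528 = 0.808523.
Q̄ = (S₀/π) × [bracket] = (589/π) × 0.808523 = 151.59 W/m².
— Configuration B (φ=+13.8°):
Solar declination: sin δ = sin ε · sin λ_s = sin 25.19° × sin 264.2° = -0.42344, so δ = -25.052°.
cos H₀ = −tan(+13.8°) tan(-25.052°) = 0.1148, H₀ = 1.4557 rad.
Bracket: H₀ sin φ sin δ + cos φ cos δ sin H₀ = 1.4557×0.23853×-0.42344 + 0.97113×0.90592×0.99339 = -0.147030 + 0.873951 = 0.726921.
Q̄ = (S₀/π) × [bracket] = (589/π) × 0.726921 = 136.29 W/m².
Ratio Q̄_A / Q̄_B = 151.59 / 136.29 = 1.112.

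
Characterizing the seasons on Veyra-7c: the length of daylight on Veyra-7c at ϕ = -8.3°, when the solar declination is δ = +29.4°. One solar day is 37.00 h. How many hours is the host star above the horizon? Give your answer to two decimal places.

17.53 h

cos h₀ = −tan ϕ · tan δ = −tan(-8.3°) × tan(+29.400°) = 0.0822, so h₀ = 1.4885 rad = 85.28°.
Daylight = 2h₀/(2π) × 37.00 h = (1.4885/π) × 37.00 = 17.53 h.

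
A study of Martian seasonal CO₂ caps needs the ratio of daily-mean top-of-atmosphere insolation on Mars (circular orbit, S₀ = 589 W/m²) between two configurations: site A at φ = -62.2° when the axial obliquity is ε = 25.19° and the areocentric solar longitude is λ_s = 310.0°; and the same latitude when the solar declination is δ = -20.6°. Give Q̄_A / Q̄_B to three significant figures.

Q̄_A / Q̄_B ≈ 0.952

— Configuration A (φ=-62.2°):
sin δ = sin 25.19° × sin 310.0° = -0.32604, so δ = -19.029°.
cos H₀ = −tan(-62.2°) tan(-19.029°) = -0.6541, H₀ = 2.2838 rad.
Bracket: H₀ sin φ sin δ + cos φ cos δ sin H₀ = 2.2838×-0.88458×-0.32604 + 0.46639×0.94535×0.75637 = 0.658667 + 0.333485 = 0.992152.
Q̄ = (S₀/π) × [bracket] = (589/π) × 0.992152 = 186.01 W/m².
— Configuration B (φ=-62.2°):
cos H₀ = −tan(-62.2°) tan(-20.600°) = -0.7129, H₀ = 2.3644 rad.
Bracket: H₀ sin φ sin δ + cos φ cos δ sin H₀ = 2.3644×-0.88458×-0.35184 + 0.46639×0.93606×0.70125 = 0.735874 + 0.306144 = 1.042018.
Q̄ = (S₀/π) × [bracket] = (589/π) × 1.042018 = 195.36 W/m².
Ratio Q̄_A / Q̄_B = 186.01 / 195.36 = 0.9521.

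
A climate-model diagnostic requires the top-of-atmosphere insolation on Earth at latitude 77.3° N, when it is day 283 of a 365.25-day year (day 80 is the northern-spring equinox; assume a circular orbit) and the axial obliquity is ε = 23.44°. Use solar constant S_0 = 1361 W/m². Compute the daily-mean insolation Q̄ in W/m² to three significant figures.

Solar longitude: L_s = 360° × (283 − 80)/365.25 = 200.082°.
sin δ = sin 23.44° × sin 200.082° = -0.13659, so δ = -7.850°.
cos h₀ = −tan(+77.3°) tan(-7.850°) = 0.6118, h₀ = 0.9124 rad.
Bracket: h₀ sin ϕ sin δ + cos ϕ cos δ sin h₀ = 0.9124×0.97553×-0.13659 + 0.21985×0.99063×0.79100 = -0.121575 + 0.172272 = 0.050697.
Q̄ = (S_0/π) × [bracket] = (1361/π) × 0.050697 = 21.96 W/m².

Q̄ ≈ 22.0 W/m²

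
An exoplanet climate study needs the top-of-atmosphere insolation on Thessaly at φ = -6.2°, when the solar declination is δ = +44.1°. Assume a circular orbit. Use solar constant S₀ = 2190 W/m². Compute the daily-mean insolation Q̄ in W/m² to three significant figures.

cos H₀ = −tan(-6.2°) tan(+44.100°) = 0.1053, H₀ = 1.4653 rad.
Bracket: H₀ sin φ sin δ + cos φ cos δ sin H₀ = 1.4653×-0.10800×0.69591 + 0.99415×0.71813×0.99444 = -0.110129 + 0.709959 = 0.599830.
Q̄ = (S₀/π) × [bracket] = (2190/π) × 0.599830 = 418.1 W/m².

Q̄ ≈ 418 W/m²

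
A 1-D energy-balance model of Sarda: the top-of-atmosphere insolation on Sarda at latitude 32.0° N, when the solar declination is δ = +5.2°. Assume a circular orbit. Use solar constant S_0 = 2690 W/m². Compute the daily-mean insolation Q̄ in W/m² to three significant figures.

Q̄ ≈ 789 W/m²

cos h₀ = −tan(+32.0°) tan(+5.200°) = -0.0569, h₀ = 1.6277 rad.
Bracket: h₀ sin ϕ sin δ + cos ϕ cos δ sin h₀ = 1.6277×0.52992×0.09063 + 0.84805×0.99588×0.99838 = 0.078173 + 0.843188 = 0.921361.
Q̄ = (S_0/π) × [bracket] = (2690/π) × 0.921361 = 788.9 W/m².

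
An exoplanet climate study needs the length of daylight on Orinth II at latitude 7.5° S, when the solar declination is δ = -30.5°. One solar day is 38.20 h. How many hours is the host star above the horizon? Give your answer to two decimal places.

20.04 h

cos h₀ = −tan ϕ · tan δ = −tan(-7.5°) × tan(-30.500°) = -0.0775, so h₀ = 1.6484 rad = 94.45°.
Daylight = 2h₀/(2π) × 38.20 h = (1.6484/π) × 38.20 = 20.04 h.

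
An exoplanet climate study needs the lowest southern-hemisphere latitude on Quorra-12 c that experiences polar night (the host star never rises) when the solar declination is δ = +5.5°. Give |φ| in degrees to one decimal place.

Polar night requires cos H₀ = −tan φ tan δ ≥ 1, i.e. tan φ tan δ ≤ −1.
The boundary is |tan φ| · |tan δ| = 1, so |φ| = 90° − |δ| = 90° − 5.5° = 84.5° in the southern hemisphere.

|φ| = 84.5°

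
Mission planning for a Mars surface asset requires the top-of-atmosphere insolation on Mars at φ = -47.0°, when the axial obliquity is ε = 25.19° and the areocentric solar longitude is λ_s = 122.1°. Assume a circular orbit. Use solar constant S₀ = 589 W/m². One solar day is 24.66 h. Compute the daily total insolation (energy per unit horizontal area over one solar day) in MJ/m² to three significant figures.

4.62 MJ/m²

sin δ = sin 25.19° × sin 122.1° = 0.36055, so δ = +21.134°.
cos H₀ = −tan(-47.0°) tan(+21.134°) = 0.4145, H₀ = 1.1434 rad.
Bracket: H₀ sin φ sin δ + cos φ cos δ sin H₀ = 1.1434×-0.73135×0.36055 + 0.68200×0.93274×0.91004 = -0.301501 + 0.578903 = 0.277402.
Q̄ = (S₀/π) × [bracket] = (589/π) × 0.277402 = 52.009 W/m².
Daily total = Q̄ × 24.66 h × 3600 s/h = 52.009 × 24.66 × 3600 / 10⁶ = 4.617 MJ/m².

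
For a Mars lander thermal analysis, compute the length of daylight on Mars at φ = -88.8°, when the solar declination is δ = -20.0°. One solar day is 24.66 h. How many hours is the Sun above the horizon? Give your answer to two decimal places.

24.66 h

Sunrise equation: cos H₀ = −tan φ · tan δ = -17.3758 ≤ −1, so the Sun never sets (polar day) and H₀ = π.
Daylight = 2H₀/(2π) × 24.66 h = (3.1416/π) × 24.66 = 24.66 h.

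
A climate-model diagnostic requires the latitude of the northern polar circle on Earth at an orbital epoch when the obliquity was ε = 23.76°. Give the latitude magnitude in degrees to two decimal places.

66.24°

The polar circle is the lowest latitude that experiences at least one full rotation of continuous daylight at the northern-summer solstice; it lies at |φ| = 90° − ε = 90° − 23.76° = 66.24°.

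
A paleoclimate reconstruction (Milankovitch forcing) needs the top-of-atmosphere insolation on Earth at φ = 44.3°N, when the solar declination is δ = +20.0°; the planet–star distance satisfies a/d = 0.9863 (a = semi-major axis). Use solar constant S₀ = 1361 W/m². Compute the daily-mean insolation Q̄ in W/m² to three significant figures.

cos H₀ = −tan(+44.3°) tan(+20.000°) = -0.3552, H₀ = 1.9339 rad.
Bracket: H₀ sin φ sin δ + cos φ cos δ sin H₀ = 1.9339×0.69842×0.34202 + 0.71569×0.93969×0.93480 = 0.461958 + 0.628678 = 1.090636.
Inverse-square distance factor (a/d)² = 0.9863² = 0.972788.
Q̄ = (S₀/π) × 0.972788 × [bracket] = (1361/π) × 0.972788 × 1.090636 = 459.6 W/m².

Q̄ ≈ 460 W/m²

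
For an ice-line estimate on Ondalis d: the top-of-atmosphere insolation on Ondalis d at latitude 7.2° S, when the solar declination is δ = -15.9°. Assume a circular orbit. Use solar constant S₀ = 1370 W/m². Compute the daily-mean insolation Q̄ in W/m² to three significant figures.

Q̄ ≈ 440 W/m²

cos H₀ = −tan(-7.2°) tan(-15.900°) = -0.0360, H₀ = 1.6068 rad.
Bracket: H₀ sin φ sin δ + cos φ cos δ sin H₀ = 1.6068×-0.12533×-0.27396 + 0.99211×0.96174×0.99935 = 0.055170 + 0.953532 = 1.008702.
Q̄ = (S₀/π) × [bracket] = (1370/π) × 1.008702 = 439.9 W/m².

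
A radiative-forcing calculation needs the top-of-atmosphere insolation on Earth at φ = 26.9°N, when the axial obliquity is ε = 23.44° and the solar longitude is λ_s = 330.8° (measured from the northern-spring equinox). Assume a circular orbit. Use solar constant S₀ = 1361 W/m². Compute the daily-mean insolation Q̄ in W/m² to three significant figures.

Q̄ ≈ 321 W/m²

Solar declination: sin δ = sin ε · sin λ_s = sin 23.44° × sin 330.8° = -0.19406, so δ = -11.190°.
cos H₀ = −tan(+26.9°) tan(-11.190°) = 0.1004, H₀ = 1.4703 rad.
Bracket: H₀ sin φ sin δ + cos φ cos δ sin H₀ = 1.4703×0.45243×-0.19406 + 0.89180×0.98099×0.99495 = -0.129090 + 0.870429 = 0.741339.
Q̄ = (S₀/π) × [bracket] = (1361/π) × 0.741339 = 321.2 W/m².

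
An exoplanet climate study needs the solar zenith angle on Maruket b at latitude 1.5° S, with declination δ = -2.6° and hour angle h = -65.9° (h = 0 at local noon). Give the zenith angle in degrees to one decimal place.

cos θ_z = sin φ sin δ + cos φ cos δ cos h = 0.001187 + 0.407770 = 0.408957.
θ_z = arccos(0.408957) = 65.9°.

θ_z = 65.9°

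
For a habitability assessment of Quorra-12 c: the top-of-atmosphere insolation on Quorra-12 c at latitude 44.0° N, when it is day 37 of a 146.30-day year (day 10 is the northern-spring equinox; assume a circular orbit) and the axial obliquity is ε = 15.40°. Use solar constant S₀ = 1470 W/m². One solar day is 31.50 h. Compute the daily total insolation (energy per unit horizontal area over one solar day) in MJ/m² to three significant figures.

52.2 MJ/m²

Solar longitude: λ_s = 360° × (37 − 10)/146.30 = 66.439°.
sin δ = sin 15.40° × sin 66.439° = 0.24342, so δ = +14.088°.
cos H₀ = −tan(+44.0°) tan(+14.088°) = -0.2424, H₀ = 1.8156 rad.
Bracket: H₀ sin φ sin δ + cos φ cos δ sin H₀ = 1.8156×0.69466×0.24342 + 0.71934×0.96992×0.97019 = 0.307007 + 0.676904 = 0.983911.
Q̄ = (S₀/π) × [bracket] = (1470/π) × 0.983911 = 460.39 W/m².
Daily total = Q̄ × 31.50 h × 3600 s/h = 460.39 × 31.50 × 3600 / 10⁶ = 52.21 MJ/m².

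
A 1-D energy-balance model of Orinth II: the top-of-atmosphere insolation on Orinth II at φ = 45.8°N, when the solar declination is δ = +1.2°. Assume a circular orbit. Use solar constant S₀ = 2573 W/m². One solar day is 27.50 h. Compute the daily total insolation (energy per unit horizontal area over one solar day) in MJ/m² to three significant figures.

58.4 MJ/m²

cos H₀ = −tan(+45.8°) tan(+1.200°) = -0.0215, H₀ = 1.5923 rad.
Bracket: H₀ sin φ sin δ + cos φ cos δ sin H₀ = 1.5923×0.71691×0.02094 + 0.69717×0.99978×0.99977 = 0.023904 + 0.696856 = 0.720760.
Q̄ = (S₀/π) × [bracket] = (2573/π) × 0.720760 = 590.31 W/m².
Daily total = Q̄ × 27.50 h × 3600 s/h = 590.31 × 27.50 × 3600 / 10⁶ = 58.44 MJ/m².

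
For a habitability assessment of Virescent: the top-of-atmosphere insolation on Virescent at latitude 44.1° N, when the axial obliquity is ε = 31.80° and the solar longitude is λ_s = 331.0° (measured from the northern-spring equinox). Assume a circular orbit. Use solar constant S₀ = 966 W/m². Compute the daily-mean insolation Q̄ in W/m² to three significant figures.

Solar declination: sin δ = sin ε · sin λ_s = sin 31.80° × sin 331.0° = -0.25547, so δ = -14.802°.
cos H₀ = −tan(+44.1°) tan(-14.802°) = 0.2561, H₀ = 1.3118 rad.
Bracket: H₀ sin φ sin δ + cos φ cos δ sin H₀ = 1.3118×0.69591×-0.25547 + 0.71813×0.96682×0.96666 = -0.233217 + 0.671154 = 0.437937.
Q̄ = (S₀/π) × [bracket] = (966/π) × 0.437937 = 134.7 W/m².

Q̄ ≈ 135 W/m²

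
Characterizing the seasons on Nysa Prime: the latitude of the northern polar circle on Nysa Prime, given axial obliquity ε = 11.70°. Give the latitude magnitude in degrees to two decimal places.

78.30°

The polar circle is the lowest latitude that experiences at least one full rotation of continuous daylight at the northern-summer solstice; it lies at |ϕ| = 90° − ε = 90° − 11.70° = 78.30°.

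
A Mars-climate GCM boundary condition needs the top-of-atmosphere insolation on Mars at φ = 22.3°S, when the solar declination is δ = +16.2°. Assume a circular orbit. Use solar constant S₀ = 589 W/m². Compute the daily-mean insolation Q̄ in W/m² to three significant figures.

cos H₀ = −tan(-22.3°) tan(+16.200°) = 0.1192, H₀ = 1.4514 rad.
Bracket: H₀ sin φ sin δ + cos φ cos δ sin H₀ = 1.4514×-0.37946×0.27899 + 0.92521×0.96029×0.99288 = -0.153653 + 0.882144 = 0.728491.
Q̄ = (S₀/π) × [bracket] = (589/π) × 0.728491 = 136.6 W/m².

Q̄ ≈ 137 W/m²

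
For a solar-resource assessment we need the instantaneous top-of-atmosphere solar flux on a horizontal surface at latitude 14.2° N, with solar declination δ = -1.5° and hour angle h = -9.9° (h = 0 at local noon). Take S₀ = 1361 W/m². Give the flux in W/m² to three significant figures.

cos θ_z = sin φ sin δ + cos φ cos δ cos h = -0.006421 + 0.954682 = 0.948261.
Flux = S₀ · cos θ_z = 1361 × 0.948261 = 1291 W/m².

1.29e+03 W/m²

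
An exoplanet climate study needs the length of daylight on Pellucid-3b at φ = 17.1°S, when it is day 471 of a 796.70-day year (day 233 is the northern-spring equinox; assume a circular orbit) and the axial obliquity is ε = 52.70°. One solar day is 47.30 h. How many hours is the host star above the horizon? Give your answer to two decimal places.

18.14 h

Solar longitude: λ_s = 360° × (471 − 233)/796.70 = 107.544°.
sin δ = sin 52.70° × sin 107.544° = 0.75847, so δ = +49.330°.
cos H₀ = −tan φ · tan δ = −tan(-17.1°) × tan(+49.330°) = 0.3580, so H₀ = 1.2046 rad = 69.02°.
Daylight = 2H₀/(2π) × 47.30 h = (1.2046/π) × 47.30 = 18.14 h.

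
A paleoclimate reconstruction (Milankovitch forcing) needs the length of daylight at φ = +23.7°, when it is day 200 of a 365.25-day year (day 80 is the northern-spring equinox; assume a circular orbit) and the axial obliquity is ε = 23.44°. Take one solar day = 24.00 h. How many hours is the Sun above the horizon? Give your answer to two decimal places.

Solar longitude: λ_s = 360° × (200 − 80)/365.25 = 118.275°.
sin δ = sin 23.44° × sin 118.275° = 0.35033, so δ = +20.507°.
cos H₀ = −tan φ · tan δ = −tan(+23.7°) × tan(+20.507°) = -0.1642, so H₀ = 1.7357 rad = 99.45°.
Daylight = 2H₀/(2π) × 24.00 h = (1.7357/π) × 24.00 = 13.26 h.

13.26 h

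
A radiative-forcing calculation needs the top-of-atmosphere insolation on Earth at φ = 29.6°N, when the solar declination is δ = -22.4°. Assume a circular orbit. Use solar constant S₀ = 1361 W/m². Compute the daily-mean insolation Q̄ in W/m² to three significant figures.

Q̄ ≈ 230 W/m²

cos H₀ = −tan(+29.6°) tan(-22.400°) = 0.2341, H₀ = 1.3345 rad.
Bracket: H₀ sin φ sin δ + cos φ cos δ sin H₀ = 1.3345×0.49394×-0.38107 + 0.86949×0.92455×0.97220 = -0.251187 + 0.781539 = 0.530352.
Q̄ = (S₀/π) × [bracket] = (1361/π) × 0.530352 = 229.8 W/m².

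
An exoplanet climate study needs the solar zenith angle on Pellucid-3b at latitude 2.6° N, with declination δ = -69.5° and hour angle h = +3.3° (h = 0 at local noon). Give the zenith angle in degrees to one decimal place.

cos θ_z = sin φ sin δ + cos φ cos δ cos h = -0.042490 + 0.349267 = 0.306777.
θ_z = arccos(0.306777) = 72.1°.

θ_z = 72.1°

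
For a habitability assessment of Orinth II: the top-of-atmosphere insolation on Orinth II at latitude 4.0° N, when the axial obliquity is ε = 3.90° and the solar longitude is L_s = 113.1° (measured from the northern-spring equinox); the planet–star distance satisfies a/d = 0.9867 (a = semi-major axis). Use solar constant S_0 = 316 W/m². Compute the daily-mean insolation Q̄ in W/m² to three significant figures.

Solar declination: sin δ = sin ε · sin L_s = sin 3.90° × sin 113.1° = 0.06256, so δ = +3.587°.
cos h₀ = −tan(+4.0°) tan(+3.587°) = -0.0044, h₀ = 1.5752 rad.
Bracket: h₀ sin ϕ sin δ + cos ϕ cos δ sin h₀ = 1.5752×0.06976×0.06256 + 0.99756×0.99804×0.99999 = 0.006874 + 0.995595 = 1.002469.
Inverse-square distance factor (a/d)² = 0.9867² = 0.973577.
Q̄ = (S_0/π) × 0.973577 × [bracket] = (316/π) × 0.973577 × 1.002469 = 98.17 W/m².

Q̄ ≈ 98.2 W/m²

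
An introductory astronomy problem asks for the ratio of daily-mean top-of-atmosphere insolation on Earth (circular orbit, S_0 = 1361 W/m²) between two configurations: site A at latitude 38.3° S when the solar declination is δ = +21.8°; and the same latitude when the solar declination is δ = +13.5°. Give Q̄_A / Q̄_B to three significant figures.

— Configuration A (ϕ=-38.3°):
cos h₀ = −tan(-38.3°) tan(+21.800°) = 0.3159, h₀ = 1.2494 rad.
Bracket: h₀ sin ϕ sin δ + cos ϕ cos δ sin h₀ = 1.2494×-0.61978×0.37137 + 0.78478×0.92849×0.94880 = -0.287572 + 0.691353 = 0.403781.
Q̄ = (S_0/π) × [bracket] = (1361/π) × 0.403781 = 174.93 W/m².
— Configuration B (ϕ=-38.3°):
cos h₀ = −tan(-38.3°) tan(+13.500°) = 0.1896, h₀ = 1.3800 rad.
Bracket: h₀ sin ϕ sin δ + cos ϕ cos δ sin h₀ = 1.3800×-0.61978×0.23345 + 0.78478×0.97237×0.98186 = -0.199669 + 0.749254 = 0.549585.
Q̄ = (S_0/π) × [bracket] = (1361/π) × 0.549585 = 238.09 W/m².
Ratio Q̄_A / Q̄_B = 174.93 / 238.09 = 0.7347.

Q̄_A / Q̄_B ≈ 0.735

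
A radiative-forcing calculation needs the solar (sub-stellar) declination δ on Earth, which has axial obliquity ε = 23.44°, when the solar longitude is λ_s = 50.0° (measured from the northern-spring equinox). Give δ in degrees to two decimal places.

δ = +17.74°

sin δ = sin ε · sin λ_s = sin 23.44° × sin 50.0° = 0.304724.
δ = arcsin(0.304724) = +17.74°.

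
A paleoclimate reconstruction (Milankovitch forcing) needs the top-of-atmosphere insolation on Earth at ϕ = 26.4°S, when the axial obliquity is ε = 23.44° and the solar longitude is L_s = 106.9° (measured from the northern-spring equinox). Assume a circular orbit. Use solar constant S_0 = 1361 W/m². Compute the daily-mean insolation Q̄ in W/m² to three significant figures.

Solar declination: sin δ = sin ε · sin L_s = sin 23.44° × sin 106.9° = 0.38061, so δ = +22.371°.
cos h₀ = −tan(-26.4°) tan(+22.371°) = 0.2043, h₀ = 1.3650 rad.
Bracket: h₀ sin ϕ sin δ + cos ϕ cos δ sin h₀ = 1.3650×-0.44464×0.38061 + 0.89571×0.92474×0.97891 = -0.231005 + 0.810830 = 0.579825.
Q̄ = (S_0/π) × [bracket] = (1361/π) × 0.579825 = 251.2 W/m².

Q̄ ≈ 251 W/m²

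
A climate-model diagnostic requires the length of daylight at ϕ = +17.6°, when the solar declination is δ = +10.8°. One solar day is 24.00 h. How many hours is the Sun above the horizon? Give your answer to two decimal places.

12.46 h

cos h₀ = −tan ϕ · tan δ = −tan(+17.6°) × tan(+10.800°) = -0.0605, so h₀ = 1.6313 rad = 93.47°.
Daylight = 2h₀/(2π) × 24.00 h = (1.6313/π) × 24.00 = 12.46 h.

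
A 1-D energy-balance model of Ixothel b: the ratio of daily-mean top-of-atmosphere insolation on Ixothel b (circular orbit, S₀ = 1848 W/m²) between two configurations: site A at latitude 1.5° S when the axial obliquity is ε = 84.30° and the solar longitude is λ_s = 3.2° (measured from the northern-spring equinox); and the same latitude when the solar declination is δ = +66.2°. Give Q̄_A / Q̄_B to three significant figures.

Q̄_A / Q̄_B ≈ 2.72

— Configuration A (φ=-1.5°):
Solar declination: sin δ = sin ε · sin λ_s = sin 84.30° × sin 3.2° = 0.05555, so δ = +3.184°.
cos H₀ = −tan(-1.5°) tan(+3.184°) = 0.0015, H₀ = 1.5693 rad.
Bracket: H₀ sin φ sin δ + cos φ cos δ sin H₀ = 1.5693×-0.02618×0.05555 + 0.99966×0.99846×1.00000 = -0.002282 + 0.998121 = 0.995839.
Q̄ = (S₀/π) × [bracket] = (1848/π) × 0.995839 = 585.79 W/m².
— Configuration B (φ=-1.5°):
cos H₀ = −tan(-1.5°) tan(+66.200°) = 0.0594, H₀ = 1.5114 rad.
Bracket: H₀ sin φ sin δ + cos φ cos δ sin H₀ = 1.5114×-0.02618×0.91496 + 0.99966×0.40355×0.99824 = -0.036204 + 0.402703 = 0.366499.
Q̄ = (S₀/π) × [bracket] = (1848/π) × 0.366499 = 215.59 W/m².
Ratio Q̄_A / Q̄_B = 585.79 / 215.59 = 2.717.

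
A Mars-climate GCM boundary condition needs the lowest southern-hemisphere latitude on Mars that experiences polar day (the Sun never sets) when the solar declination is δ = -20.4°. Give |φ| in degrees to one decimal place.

Polar day requires cos H₀ = −tan φ tan δ ≤ −1, i.e. tan φ tan δ ≥ 1.
The boundary is |tan φ| · |tan δ| = 1, so |φ| = 90° − |δ| = 90° − 20.4° = 69.6° in the southern hemisphere.

|φ| = 69.6°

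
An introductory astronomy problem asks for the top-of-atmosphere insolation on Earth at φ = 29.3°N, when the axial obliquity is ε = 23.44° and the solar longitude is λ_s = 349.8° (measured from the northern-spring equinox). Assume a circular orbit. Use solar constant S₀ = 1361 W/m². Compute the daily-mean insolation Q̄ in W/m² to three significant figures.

Solar declination: sin δ = sin ε · sin λ_s = sin 23.44° × sin 349.8° = -0.07044, so δ = -4.039°.
cos H₀ = −tan(+29.3°) tan(-4.039°) = 0.0396, H₀ = 1.5312 rad.
Bracket: H₀ sin φ sin δ + cos φ cos δ sin H₀ = 1.5312×0.48938×-0.07044 + 0.87207×0.99752×0.99921 = -0.052783 + 0.869220 = 0.816437.
Q̄ = (S₀/π) × [bracket] = (1361/π) × 0.816437 = 353.7 W/m².

Q̄ ≈ 354 W/m²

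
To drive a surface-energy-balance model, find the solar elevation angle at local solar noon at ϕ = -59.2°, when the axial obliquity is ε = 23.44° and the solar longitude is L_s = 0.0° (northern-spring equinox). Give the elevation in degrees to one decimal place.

Solar declination: sin δ = sin ε · sin L_s = sin 23.44° × sin 0.0° = 0.00000, so δ = +0.000°.
At local noon the hour angle is zero, so the zenith angle equals |ϕ − δ| = |-59.2° − (+0.000°)| = 59.200°.
Elevation = 90° − 59.200° = 30.8°.

30.8°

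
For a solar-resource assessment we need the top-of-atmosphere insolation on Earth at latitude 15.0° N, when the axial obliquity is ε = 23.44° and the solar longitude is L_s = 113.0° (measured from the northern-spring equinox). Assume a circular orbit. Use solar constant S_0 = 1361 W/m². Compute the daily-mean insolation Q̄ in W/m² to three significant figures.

Q̄ ≈ 456 W/m²

Solar declination: sin δ = sin ε · sin L_s = sin 23.44° × sin 113.0° = 0.36617, so δ = +21.479°.
cos h₀ = −tan(+15.0°) tan(+21.479°) = -0.1054, h₀ = 1.6764 rad.
Bracket: h₀ sin ϕ sin δ + cos ϕ cos δ sin h₀ = 1.6764×0.25882×0.36617 + 0.96593×0.93055×0.99443 = 0.158876 + 0.893840 = 1.052716.
Q̄ = (S_0/π) × [bracket] = (1361/π) × 1.052716 = 456.1 W/m².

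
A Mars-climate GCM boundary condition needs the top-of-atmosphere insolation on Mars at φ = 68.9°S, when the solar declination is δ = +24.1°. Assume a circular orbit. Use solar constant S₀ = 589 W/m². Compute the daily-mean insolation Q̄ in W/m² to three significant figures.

Q̄ ≈ 0.00 W/m²

cos H₀ = −tan(-68.9°) tan(+24.100°) = 1.1593 ≥ 1 ⇒ polar night, H₀ = 0 and Q̄ = 0.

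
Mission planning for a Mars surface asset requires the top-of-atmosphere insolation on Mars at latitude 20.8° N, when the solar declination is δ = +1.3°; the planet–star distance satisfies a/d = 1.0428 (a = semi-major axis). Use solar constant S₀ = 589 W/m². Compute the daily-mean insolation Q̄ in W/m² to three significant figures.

Q̄ ≈ 193 W/m²

cos H₀ = −tan(+20.8°) tan(+1.300°) = -0.0086, H₀ = 1.5794 rad.
Bracket: H₀ sin φ sin δ + cos φ cos δ sin H₀ = 1.5794×0.35511×0.02269 + 0.93483×0.99974×0.99996 = 0.012726 + 0.934550 = 0.947276.
Inverse-square distance factor (a/d)² = 1.0428² = 1.087432.
Q̄ = (S₀/π) × 1.087432 × [bracket] = (589/π) × 1.087432 × 0.947276 = 193.1 W/m².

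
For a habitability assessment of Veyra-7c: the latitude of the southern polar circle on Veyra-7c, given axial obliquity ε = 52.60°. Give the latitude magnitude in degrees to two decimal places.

37.40°

The polar circle is the lowest latitude that experiences at least one full rotation of continuous darkness at the northern-summer solstice; it lies at |ϕ| = 90° − ε = 90° − 52.60° = 37.40°.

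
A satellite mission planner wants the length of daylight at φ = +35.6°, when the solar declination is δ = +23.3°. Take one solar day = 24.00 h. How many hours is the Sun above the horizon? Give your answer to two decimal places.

14.39 h

cos H₀ = −tan φ · tan δ = −tan(+35.6°) × tan(+23.300°) = -0.3083, so H₀ = 1.8842 rad = 107.96°.
Daylight = 2H₀/(2π) × 24.00 h = (1.8842/π) × 24.00 = 14.39 h.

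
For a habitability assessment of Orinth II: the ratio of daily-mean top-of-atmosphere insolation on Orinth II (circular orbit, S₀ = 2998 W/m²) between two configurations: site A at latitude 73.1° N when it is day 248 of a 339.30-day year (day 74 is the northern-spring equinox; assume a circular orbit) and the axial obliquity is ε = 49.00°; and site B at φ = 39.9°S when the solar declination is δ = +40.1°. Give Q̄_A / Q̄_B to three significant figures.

Q̄_A / Q̄_B ≈ 2.26

— Configuration A (φ=+73.1°):
Solar longitude: λ_s = 360° × (248 − 74)/339.30 = 184.615°.
sin δ = sin 49.00° × sin 184.615° = -0.06073, so δ = -3.482°.
cos H₀ = −tan(+73.1°) tan(-3.482°) = 0.2003, H₀ = 1.3692 rad.
Bracket: H₀ sin φ sin δ + cos φ cos δ sin H₀ = 1.3692×0.95681×-0.06073 + 0.29070×0.99815×0.97974 = -0.079560 + 0.284284 = 0.204724.
Q̄ = (S₀/π) × [bracket] = (2998/π) × 0.204724 = 195.37 W/m².
— Configuration B (φ=-39.9°):
cos H₀ = −tan(-39.9°) tan(+40.100°) = 0.7041, H₀ = 0.7897 rad.
Bracket: H₀ sin φ sin δ + cos φ cos δ sin H₀ = 0.7897×-0.64145×0.64412 + 0.76717×0.76492×0.71011 = -0.326281 + 0.416709 = 0.090428.
Q̄ = (S₀/π) × [bracket] = (2998/π) × 0.090428 = 86.295 W/m².
Ratio Q̄_A / Q̄_B = 195.37 / 86.295 = 2.264.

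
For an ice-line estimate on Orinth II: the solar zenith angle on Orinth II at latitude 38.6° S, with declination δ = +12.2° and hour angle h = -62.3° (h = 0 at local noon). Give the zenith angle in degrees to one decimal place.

cos θ_z = sin ϕ sin δ + cos ϕ cos δ cos h = -0.131841 + 0.355079 = 0.223238.
θ_z = arccos(0.223238) = 77.1°.

θ_z = 77.1°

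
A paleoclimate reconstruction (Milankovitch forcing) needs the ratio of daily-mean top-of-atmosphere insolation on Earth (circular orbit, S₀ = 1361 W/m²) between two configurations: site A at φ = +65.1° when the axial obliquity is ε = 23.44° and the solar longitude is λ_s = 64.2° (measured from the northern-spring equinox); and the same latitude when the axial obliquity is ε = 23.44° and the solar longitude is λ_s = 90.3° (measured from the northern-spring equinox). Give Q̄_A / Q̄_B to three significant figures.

— Configuration A (φ=+65.1°):
Solar declination: sin δ = sin ε · sin λ_s = sin 23.44° × sin 64.2° = 0.35814, so δ = +20.986°.
cos H₀ = −tan(+65.1°) tan(+20.986°) = -0.8264, H₀ = 2.5434 rad.
Bracket: H₀ sin φ sin δ + cos φ cos δ sin H₀ = 2.5434×0.90704×0.35814 + 0.42104×0.93367×0.56315 = 0.826217 + 0.221381 = 1.047598.
Q̄ = (S₀/π) × [bracket] = (1361/π) × 1.047598 = 453.84 W/m².
— Configuration B (φ=+65.1°):
Solar declination: sin δ = sin ε · sin λ_s = sin 23.44° × sin 90.3° = 0.39778, so δ = +23.440°.
cos H₀ = −tan(+65.1°) tan(+23.440°) = -0.9340, H₀ = 2.7763 rad.
Bracket: H₀ sin φ sin δ + cos φ cos δ sin H₀ = 2.7763×0.90704×0.39778 + 0.42104×0.91748×0.35720 = 1.001696 + 0.137985 = 1.139681.
Q̄ = (S₀/π) × [bracket] = (1361/π) × 1.139681 = 493.73 W/m².
Ratio Q̄_A / Q̄_B = 453.84 / 493.73 = 0.9192.

Q̄_A / Q̄_B ≈ 0.919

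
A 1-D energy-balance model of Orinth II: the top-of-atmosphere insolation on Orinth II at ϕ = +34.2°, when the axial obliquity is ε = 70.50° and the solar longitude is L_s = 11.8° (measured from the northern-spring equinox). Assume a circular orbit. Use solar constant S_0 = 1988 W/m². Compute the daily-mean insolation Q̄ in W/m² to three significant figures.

Q̄ ≈ 626 W/m²

Solar declination: sin δ = sin ε · sin L_s = sin 70.50° × sin 11.8° = 0.19277, so δ = +11.114°.
cos h₀ = −tan(+34.2°) tan(+11.114°) = -0.1335, h₀ = 1.7047 rad.
Bracket: h₀ sin ϕ sin δ + cos ϕ cos δ sin h₀ = 1.7047×0.56208×0.19277 + 0.82708×0.98124×0.99105 = 0.184708 + 0.804300 = 0.989008.
Q̄ = (S_0/π) × [bracket] = (1988/π) × 0.989008 = 625.8 W/m².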